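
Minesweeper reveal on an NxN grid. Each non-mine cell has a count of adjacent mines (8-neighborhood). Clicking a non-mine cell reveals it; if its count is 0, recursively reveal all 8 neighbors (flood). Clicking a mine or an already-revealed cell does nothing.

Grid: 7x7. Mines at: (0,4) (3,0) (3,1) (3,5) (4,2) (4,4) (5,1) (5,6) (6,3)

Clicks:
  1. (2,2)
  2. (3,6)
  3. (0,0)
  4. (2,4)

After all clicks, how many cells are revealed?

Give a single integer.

Answer: 18

Derivation:
Click 1 (2,2) count=1: revealed 1 new [(2,2)] -> total=1
Click 2 (3,6) count=1: revealed 1 new [(3,6)] -> total=2
Click 3 (0,0) count=0: revealed 16 new [(0,0) (0,1) (0,2) (0,3) (1,0) (1,1) (1,2) (1,3) (1,4) (2,0) (2,1) (2,3) (2,4) (3,2) (3,3) (3,4)] -> total=18
Click 4 (2,4) count=1: revealed 0 new [(none)] -> total=18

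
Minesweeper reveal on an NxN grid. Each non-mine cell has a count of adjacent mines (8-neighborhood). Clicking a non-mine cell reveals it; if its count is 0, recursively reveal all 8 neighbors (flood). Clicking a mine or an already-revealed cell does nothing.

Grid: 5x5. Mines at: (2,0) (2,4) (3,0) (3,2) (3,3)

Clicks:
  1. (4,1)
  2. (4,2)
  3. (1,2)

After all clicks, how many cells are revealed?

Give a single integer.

Answer: 15

Derivation:
Click 1 (4,1) count=2: revealed 1 new [(4,1)] -> total=1
Click 2 (4,2) count=2: revealed 1 new [(4,2)] -> total=2
Click 3 (1,2) count=0: revealed 13 new [(0,0) (0,1) (0,2) (0,3) (0,4) (1,0) (1,1) (1,2) (1,3) (1,4) (2,1) (2,2) (2,3)] -> total=15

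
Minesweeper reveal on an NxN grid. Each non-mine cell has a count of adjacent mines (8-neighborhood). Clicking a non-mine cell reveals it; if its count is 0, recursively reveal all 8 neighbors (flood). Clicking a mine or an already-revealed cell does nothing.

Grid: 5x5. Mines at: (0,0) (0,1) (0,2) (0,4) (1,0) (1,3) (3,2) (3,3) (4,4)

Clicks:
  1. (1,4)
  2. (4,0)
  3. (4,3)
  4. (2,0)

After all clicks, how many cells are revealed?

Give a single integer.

Answer: 8

Derivation:
Click 1 (1,4) count=2: revealed 1 new [(1,4)] -> total=1
Click 2 (4,0) count=0: revealed 6 new [(2,0) (2,1) (3,0) (3,1) (4,0) (4,1)] -> total=7
Click 3 (4,3) count=3: revealed 1 new [(4,3)] -> total=8
Click 4 (2,0) count=1: revealed 0 new [(none)] -> total=8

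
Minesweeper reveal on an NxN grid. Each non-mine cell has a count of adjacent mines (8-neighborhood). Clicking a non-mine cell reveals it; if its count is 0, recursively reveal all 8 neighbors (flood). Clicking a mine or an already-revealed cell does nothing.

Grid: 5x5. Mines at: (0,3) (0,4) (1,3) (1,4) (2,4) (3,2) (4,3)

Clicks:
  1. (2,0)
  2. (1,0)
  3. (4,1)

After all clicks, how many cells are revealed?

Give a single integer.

Answer: 13

Derivation:
Click 1 (2,0) count=0: revealed 13 new [(0,0) (0,1) (0,2) (1,0) (1,1) (1,2) (2,0) (2,1) (2,2) (3,0) (3,1) (4,0) (4,1)] -> total=13
Click 2 (1,0) count=0: revealed 0 new [(none)] -> total=13
Click 3 (4,1) count=1: revealed 0 new [(none)] -> total=13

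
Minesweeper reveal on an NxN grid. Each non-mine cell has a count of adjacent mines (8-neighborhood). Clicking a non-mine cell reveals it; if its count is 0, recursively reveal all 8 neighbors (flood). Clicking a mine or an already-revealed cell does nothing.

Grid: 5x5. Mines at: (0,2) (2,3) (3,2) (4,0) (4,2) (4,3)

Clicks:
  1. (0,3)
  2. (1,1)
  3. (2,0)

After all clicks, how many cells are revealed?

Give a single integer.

Answer: 9

Derivation:
Click 1 (0,3) count=1: revealed 1 new [(0,3)] -> total=1
Click 2 (1,1) count=1: revealed 1 new [(1,1)] -> total=2
Click 3 (2,0) count=0: revealed 7 new [(0,0) (0,1) (1,0) (2,0) (2,1) (3,0) (3,1)] -> total=9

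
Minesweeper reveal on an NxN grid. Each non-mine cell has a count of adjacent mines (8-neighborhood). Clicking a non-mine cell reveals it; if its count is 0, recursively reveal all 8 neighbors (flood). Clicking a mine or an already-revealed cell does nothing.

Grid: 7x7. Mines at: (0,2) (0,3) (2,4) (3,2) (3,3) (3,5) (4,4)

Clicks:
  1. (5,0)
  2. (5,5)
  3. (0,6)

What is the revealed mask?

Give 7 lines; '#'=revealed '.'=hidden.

Answer: ##..###
##..###
##...##
##.....
####.##
#######
#######

Derivation:
Click 1 (5,0) count=0: revealed 28 new [(0,0) (0,1) (1,0) (1,1) (2,0) (2,1) (3,0) (3,1) (4,0) (4,1) (4,2) (4,3) (4,5) (4,6) (5,0) (5,1) (5,2) (5,3) (5,4) (5,5) (5,6) (6,0) (6,1) (6,2) (6,3) (6,4) (6,5) (6,6)] -> total=28
Click 2 (5,5) count=1: revealed 0 new [(none)] -> total=28
Click 3 (0,6) count=0: revealed 8 new [(0,4) (0,5) (0,6) (1,4) (1,5) (1,6) (2,5) (2,6)] -> total=36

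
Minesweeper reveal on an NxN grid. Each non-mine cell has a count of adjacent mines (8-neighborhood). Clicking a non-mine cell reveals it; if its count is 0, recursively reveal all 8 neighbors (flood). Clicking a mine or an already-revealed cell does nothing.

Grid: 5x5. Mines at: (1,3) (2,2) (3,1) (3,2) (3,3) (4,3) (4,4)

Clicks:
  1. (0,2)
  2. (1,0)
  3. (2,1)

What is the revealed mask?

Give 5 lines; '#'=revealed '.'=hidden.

Answer: ###..
###..
##...
.....
.....

Derivation:
Click 1 (0,2) count=1: revealed 1 new [(0,2)] -> total=1
Click 2 (1,0) count=0: revealed 7 new [(0,0) (0,1) (1,0) (1,1) (1,2) (2,0) (2,1)] -> total=8
Click 3 (2,1) count=3: revealed 0 new [(none)] -> total=8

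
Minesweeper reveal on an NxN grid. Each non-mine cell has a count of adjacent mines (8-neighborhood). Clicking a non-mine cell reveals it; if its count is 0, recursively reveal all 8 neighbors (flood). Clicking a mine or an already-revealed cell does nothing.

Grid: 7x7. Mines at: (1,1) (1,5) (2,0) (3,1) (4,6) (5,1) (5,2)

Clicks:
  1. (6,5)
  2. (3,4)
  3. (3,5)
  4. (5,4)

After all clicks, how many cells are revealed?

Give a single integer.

Answer: 26

Derivation:
Click 1 (6,5) count=0: revealed 26 new [(0,2) (0,3) (0,4) (1,2) (1,3) (1,4) (2,2) (2,3) (2,4) (2,5) (3,2) (3,3) (3,4) (3,5) (4,2) (4,3) (4,4) (4,5) (5,3) (5,4) (5,5) (5,6) (6,3) (6,4) (6,5) (6,6)] -> total=26
Click 2 (3,4) count=0: revealed 0 new [(none)] -> total=26
Click 3 (3,5) count=1: revealed 0 new [(none)] -> total=26
Click 4 (5,4) count=0: revealed 0 new [(none)] -> total=26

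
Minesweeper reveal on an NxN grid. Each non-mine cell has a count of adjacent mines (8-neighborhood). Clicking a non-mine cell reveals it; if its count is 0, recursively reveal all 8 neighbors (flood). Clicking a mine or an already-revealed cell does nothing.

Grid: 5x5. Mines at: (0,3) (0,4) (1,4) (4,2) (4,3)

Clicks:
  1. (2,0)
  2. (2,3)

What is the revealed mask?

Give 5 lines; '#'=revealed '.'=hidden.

Click 1 (2,0) count=0: revealed 17 new [(0,0) (0,1) (0,2) (1,0) (1,1) (1,2) (1,3) (2,0) (2,1) (2,2) (2,3) (3,0) (3,1) (3,2) (3,3) (4,0) (4,1)] -> total=17
Click 2 (2,3) count=1: revealed 0 new [(none)] -> total=17

Answer: ###..
####.
####.
####.
##...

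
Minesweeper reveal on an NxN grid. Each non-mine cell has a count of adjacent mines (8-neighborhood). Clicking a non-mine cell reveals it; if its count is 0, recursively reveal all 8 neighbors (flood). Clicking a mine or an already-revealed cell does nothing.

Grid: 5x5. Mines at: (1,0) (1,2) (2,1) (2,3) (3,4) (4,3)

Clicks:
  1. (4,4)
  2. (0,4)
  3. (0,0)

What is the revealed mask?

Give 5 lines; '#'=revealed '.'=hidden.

Click 1 (4,4) count=2: revealed 1 new [(4,4)] -> total=1
Click 2 (0,4) count=0: revealed 4 new [(0,3) (0,4) (1,3) (1,4)] -> total=5
Click 3 (0,0) count=1: revealed 1 new [(0,0)] -> total=6

Answer: #..##
...##
.....
.....
....#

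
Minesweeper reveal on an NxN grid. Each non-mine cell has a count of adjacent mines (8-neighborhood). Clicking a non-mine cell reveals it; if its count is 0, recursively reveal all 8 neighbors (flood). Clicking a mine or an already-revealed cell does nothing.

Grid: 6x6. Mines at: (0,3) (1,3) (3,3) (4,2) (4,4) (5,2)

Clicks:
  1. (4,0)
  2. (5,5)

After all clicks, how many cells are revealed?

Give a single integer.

Click 1 (4,0) count=0: revealed 16 new [(0,0) (0,1) (0,2) (1,0) (1,1) (1,2) (2,0) (2,1) (2,2) (3,0) (3,1) (3,2) (4,0) (4,1) (5,0) (5,1)] -> total=16
Click 2 (5,5) count=1: revealed 1 new [(5,5)] -> total=17

Answer: 17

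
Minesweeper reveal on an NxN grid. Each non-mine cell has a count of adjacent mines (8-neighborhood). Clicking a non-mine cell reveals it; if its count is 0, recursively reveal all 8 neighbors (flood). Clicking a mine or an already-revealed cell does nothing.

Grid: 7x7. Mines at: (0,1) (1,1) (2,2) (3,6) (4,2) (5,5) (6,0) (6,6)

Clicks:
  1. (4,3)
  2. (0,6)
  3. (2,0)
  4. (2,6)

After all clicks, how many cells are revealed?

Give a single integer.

Answer: 21

Derivation:
Click 1 (4,3) count=1: revealed 1 new [(4,3)] -> total=1
Click 2 (0,6) count=0: revealed 19 new [(0,2) (0,3) (0,4) (0,5) (0,6) (1,2) (1,3) (1,4) (1,5) (1,6) (2,3) (2,4) (2,5) (2,6) (3,3) (3,4) (3,5) (4,4) (4,5)] -> total=20
Click 3 (2,0) count=1: revealed 1 new [(2,0)] -> total=21
Click 4 (2,6) count=1: revealed 0 new [(none)] -> total=21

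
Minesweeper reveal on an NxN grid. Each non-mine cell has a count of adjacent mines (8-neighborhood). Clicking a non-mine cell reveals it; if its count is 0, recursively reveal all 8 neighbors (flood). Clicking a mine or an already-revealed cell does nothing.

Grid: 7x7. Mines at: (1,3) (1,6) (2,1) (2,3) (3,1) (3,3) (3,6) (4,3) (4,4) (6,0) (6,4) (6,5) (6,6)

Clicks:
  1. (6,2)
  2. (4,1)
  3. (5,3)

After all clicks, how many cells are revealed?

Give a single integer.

Answer: 7

Derivation:
Click 1 (6,2) count=0: revealed 6 new [(5,1) (5,2) (5,3) (6,1) (6,2) (6,3)] -> total=6
Click 2 (4,1) count=1: revealed 1 new [(4,1)] -> total=7
Click 3 (5,3) count=3: revealed 0 new [(none)] -> total=7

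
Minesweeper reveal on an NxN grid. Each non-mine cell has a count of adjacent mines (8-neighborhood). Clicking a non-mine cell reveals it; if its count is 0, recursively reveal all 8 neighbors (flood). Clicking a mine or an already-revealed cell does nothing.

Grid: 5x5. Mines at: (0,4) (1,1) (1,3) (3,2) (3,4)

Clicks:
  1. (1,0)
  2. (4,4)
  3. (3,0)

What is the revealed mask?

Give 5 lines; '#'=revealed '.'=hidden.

Answer: .....
#....
##...
##...
##..#

Derivation:
Click 1 (1,0) count=1: revealed 1 new [(1,0)] -> total=1
Click 2 (4,4) count=1: revealed 1 new [(4,4)] -> total=2
Click 3 (3,0) count=0: revealed 6 new [(2,0) (2,1) (3,0) (3,1) (4,0) (4,1)] -> total=8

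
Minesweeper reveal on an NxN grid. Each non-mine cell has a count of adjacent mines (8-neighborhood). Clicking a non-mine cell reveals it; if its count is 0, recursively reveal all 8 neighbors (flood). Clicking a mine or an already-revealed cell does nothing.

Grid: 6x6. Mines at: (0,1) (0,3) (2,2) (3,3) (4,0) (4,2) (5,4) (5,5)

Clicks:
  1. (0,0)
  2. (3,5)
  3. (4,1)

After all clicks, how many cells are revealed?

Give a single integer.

Click 1 (0,0) count=1: revealed 1 new [(0,0)] -> total=1
Click 2 (3,5) count=0: revealed 10 new [(0,4) (0,5) (1,4) (1,5) (2,4) (2,5) (3,4) (3,5) (4,4) (4,5)] -> total=11
Click 3 (4,1) count=2: revealed 1 new [(4,1)] -> total=12

Answer: 12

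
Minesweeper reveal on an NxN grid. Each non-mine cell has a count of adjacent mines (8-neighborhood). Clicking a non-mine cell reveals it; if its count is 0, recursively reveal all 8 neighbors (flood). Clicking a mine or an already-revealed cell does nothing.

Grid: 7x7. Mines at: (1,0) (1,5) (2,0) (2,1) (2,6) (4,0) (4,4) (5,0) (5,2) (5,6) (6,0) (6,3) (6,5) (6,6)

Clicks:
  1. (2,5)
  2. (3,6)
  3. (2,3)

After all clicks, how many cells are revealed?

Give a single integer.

Click 1 (2,5) count=2: revealed 1 new [(2,5)] -> total=1
Click 2 (3,6) count=1: revealed 1 new [(3,6)] -> total=2
Click 3 (2,3) count=0: revealed 14 new [(0,1) (0,2) (0,3) (0,4) (1,1) (1,2) (1,3) (1,4) (2,2) (2,3) (2,4) (3,2) (3,3) (3,4)] -> total=16

Answer: 16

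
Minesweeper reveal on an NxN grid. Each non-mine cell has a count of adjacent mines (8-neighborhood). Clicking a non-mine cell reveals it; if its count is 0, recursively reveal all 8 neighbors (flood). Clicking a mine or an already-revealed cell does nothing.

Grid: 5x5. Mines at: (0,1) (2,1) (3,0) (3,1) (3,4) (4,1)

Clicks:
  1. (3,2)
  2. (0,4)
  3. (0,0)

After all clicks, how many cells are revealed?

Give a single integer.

Click 1 (3,2) count=3: revealed 1 new [(3,2)] -> total=1
Click 2 (0,4) count=0: revealed 9 new [(0,2) (0,3) (0,4) (1,2) (1,3) (1,4) (2,2) (2,3) (2,4)] -> total=10
Click 3 (0,0) count=1: revealed 1 new [(0,0)] -> total=11

Answer: 11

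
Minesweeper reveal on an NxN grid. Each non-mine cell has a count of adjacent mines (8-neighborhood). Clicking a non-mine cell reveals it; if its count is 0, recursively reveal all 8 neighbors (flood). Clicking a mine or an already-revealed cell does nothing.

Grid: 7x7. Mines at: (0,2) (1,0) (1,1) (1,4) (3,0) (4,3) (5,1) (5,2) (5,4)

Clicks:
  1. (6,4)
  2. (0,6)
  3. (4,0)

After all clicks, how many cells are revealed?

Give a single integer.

Click 1 (6,4) count=1: revealed 1 new [(6,4)] -> total=1
Click 2 (0,6) count=0: revealed 17 new [(0,5) (0,6) (1,5) (1,6) (2,4) (2,5) (2,6) (3,4) (3,5) (3,6) (4,4) (4,5) (4,6) (5,5) (5,6) (6,5) (6,6)] -> total=18
Click 3 (4,0) count=2: revealed 1 new [(4,0)] -> total=19

Answer: 19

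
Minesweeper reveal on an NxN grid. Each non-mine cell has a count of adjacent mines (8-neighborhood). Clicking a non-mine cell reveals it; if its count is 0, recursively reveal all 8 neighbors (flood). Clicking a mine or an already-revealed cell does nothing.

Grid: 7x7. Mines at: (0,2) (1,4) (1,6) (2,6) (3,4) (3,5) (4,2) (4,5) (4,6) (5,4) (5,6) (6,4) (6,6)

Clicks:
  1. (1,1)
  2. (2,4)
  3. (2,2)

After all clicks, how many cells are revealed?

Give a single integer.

Click 1 (1,1) count=1: revealed 1 new [(1,1)] -> total=1
Click 2 (2,4) count=3: revealed 1 new [(2,4)] -> total=2
Click 3 (2,2) count=0: revealed 23 new [(0,0) (0,1) (1,0) (1,2) (1,3) (2,0) (2,1) (2,2) (2,3) (3,0) (3,1) (3,2) (3,3) (4,0) (4,1) (5,0) (5,1) (5,2) (5,3) (6,0) (6,1) (6,2) (6,3)] -> total=25

Answer: 25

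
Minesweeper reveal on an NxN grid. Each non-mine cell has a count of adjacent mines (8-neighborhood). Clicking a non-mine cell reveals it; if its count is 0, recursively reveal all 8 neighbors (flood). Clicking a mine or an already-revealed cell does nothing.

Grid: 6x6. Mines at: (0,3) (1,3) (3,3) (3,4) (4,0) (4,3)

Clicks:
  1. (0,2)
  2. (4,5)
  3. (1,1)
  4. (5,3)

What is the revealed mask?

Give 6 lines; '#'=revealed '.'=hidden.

Click 1 (0,2) count=2: revealed 1 new [(0,2)] -> total=1
Click 2 (4,5) count=1: revealed 1 new [(4,5)] -> total=2
Click 3 (1,1) count=0: revealed 11 new [(0,0) (0,1) (1,0) (1,1) (1,2) (2,0) (2,1) (2,2) (3,0) (3,1) (3,2)] -> total=13
Click 4 (5,3) count=1: revealed 1 new [(5,3)] -> total=14

Answer: ###...
###...
###...
###...
.....#
...#..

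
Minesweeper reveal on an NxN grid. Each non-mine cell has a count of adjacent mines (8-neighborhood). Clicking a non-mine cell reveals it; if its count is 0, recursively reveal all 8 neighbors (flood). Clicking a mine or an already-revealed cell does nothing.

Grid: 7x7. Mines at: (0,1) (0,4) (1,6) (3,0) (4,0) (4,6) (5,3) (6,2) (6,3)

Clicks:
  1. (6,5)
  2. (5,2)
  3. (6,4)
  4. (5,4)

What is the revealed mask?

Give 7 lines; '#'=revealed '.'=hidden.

Click 1 (6,5) count=0: revealed 6 new [(5,4) (5,5) (5,6) (6,4) (6,5) (6,6)] -> total=6
Click 2 (5,2) count=3: revealed 1 new [(5,2)] -> total=7
Click 3 (6,4) count=2: revealed 0 new [(none)] -> total=7
Click 4 (5,4) count=2: revealed 0 new [(none)] -> total=7

Answer: .......
.......
.......
.......
.......
..#.###
....###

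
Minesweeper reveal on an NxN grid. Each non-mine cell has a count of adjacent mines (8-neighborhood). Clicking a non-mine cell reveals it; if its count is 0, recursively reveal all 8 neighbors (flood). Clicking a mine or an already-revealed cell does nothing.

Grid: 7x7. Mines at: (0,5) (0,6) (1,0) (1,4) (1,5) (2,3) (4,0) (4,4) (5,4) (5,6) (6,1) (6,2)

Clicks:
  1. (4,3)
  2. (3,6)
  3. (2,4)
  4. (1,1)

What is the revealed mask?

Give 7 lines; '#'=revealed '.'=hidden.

Click 1 (4,3) count=2: revealed 1 new [(4,3)] -> total=1
Click 2 (3,6) count=0: revealed 6 new [(2,5) (2,6) (3,5) (3,6) (4,5) (4,6)] -> total=7
Click 3 (2,4) count=3: revealed 1 new [(2,4)] -> total=8
Click 4 (1,1) count=1: revealed 1 new [(1,1)] -> total=9

Answer: .......
.#.....
....###
.....##
...#.##
.......
.......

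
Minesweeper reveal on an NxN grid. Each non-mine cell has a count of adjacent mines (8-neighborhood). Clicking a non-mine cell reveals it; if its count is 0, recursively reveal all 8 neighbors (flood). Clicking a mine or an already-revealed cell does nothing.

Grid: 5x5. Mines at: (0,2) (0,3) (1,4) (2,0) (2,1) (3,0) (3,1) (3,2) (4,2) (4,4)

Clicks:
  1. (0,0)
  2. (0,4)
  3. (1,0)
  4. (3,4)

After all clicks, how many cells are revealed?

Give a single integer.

Answer: 6

Derivation:
Click 1 (0,0) count=0: revealed 4 new [(0,0) (0,1) (1,0) (1,1)] -> total=4
Click 2 (0,4) count=2: revealed 1 new [(0,4)] -> total=5
Click 3 (1,0) count=2: revealed 0 new [(none)] -> total=5
Click 4 (3,4) count=1: revealed 1 new [(3,4)] -> total=6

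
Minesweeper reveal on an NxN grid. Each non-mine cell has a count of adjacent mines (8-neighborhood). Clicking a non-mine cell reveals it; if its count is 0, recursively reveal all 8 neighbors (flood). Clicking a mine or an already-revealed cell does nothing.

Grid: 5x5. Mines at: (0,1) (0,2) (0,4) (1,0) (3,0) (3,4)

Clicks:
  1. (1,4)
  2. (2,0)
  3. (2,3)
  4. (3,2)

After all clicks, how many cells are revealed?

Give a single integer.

Click 1 (1,4) count=1: revealed 1 new [(1,4)] -> total=1
Click 2 (2,0) count=2: revealed 1 new [(2,0)] -> total=2
Click 3 (2,3) count=1: revealed 1 new [(2,3)] -> total=3
Click 4 (3,2) count=0: revealed 11 new [(1,1) (1,2) (1,3) (2,1) (2,2) (3,1) (3,2) (3,3) (4,1) (4,2) (4,3)] -> total=14

Answer: 14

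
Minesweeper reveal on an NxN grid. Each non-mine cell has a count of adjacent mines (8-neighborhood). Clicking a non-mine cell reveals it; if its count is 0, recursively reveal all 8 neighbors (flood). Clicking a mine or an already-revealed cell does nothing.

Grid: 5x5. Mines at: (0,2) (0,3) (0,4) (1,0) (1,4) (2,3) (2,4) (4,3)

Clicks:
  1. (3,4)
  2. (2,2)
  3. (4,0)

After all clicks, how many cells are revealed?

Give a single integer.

Click 1 (3,4) count=3: revealed 1 new [(3,4)] -> total=1
Click 2 (2,2) count=1: revealed 1 new [(2,2)] -> total=2
Click 3 (4,0) count=0: revealed 8 new [(2,0) (2,1) (3,0) (3,1) (3,2) (4,0) (4,1) (4,2)] -> total=10

Answer: 10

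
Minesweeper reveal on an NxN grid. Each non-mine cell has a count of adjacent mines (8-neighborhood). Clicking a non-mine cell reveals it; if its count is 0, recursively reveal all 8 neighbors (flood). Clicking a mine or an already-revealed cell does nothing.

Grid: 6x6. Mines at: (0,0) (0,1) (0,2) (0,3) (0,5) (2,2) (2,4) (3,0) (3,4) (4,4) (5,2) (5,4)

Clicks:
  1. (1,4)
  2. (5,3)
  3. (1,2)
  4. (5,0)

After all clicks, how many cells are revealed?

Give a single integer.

Click 1 (1,4) count=3: revealed 1 new [(1,4)] -> total=1
Click 2 (5,3) count=3: revealed 1 new [(5,3)] -> total=2
Click 3 (1,2) count=4: revealed 1 new [(1,2)] -> total=3
Click 4 (5,0) count=0: revealed 4 new [(4,0) (4,1) (5,0) (5,1)] -> total=7

Answer: 7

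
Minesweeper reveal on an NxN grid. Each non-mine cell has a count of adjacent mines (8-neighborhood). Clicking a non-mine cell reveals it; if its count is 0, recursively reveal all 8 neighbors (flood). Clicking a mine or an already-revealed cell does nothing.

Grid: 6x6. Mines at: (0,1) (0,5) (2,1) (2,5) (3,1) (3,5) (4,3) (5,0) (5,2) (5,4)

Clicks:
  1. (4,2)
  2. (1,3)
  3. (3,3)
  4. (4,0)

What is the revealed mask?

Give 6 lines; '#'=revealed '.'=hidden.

Answer: ..###.
..###.
..###.
..###.
#.#...
......

Derivation:
Click 1 (4,2) count=3: revealed 1 new [(4,2)] -> total=1
Click 2 (1,3) count=0: revealed 12 new [(0,2) (0,3) (0,4) (1,2) (1,3) (1,4) (2,2) (2,3) (2,4) (3,2) (3,3) (3,4)] -> total=13
Click 3 (3,3) count=1: revealed 0 new [(none)] -> total=13
Click 4 (4,0) count=2: revealed 1 new [(4,0)] -> total=14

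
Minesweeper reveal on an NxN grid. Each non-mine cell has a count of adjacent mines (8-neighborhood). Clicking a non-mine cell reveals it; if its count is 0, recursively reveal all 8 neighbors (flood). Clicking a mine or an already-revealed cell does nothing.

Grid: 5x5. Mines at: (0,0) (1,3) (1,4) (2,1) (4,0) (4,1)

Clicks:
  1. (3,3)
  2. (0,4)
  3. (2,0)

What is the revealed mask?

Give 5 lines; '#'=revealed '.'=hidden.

Click 1 (3,3) count=0: revealed 9 new [(2,2) (2,3) (2,4) (3,2) (3,3) (3,4) (4,2) (4,3) (4,4)] -> total=9
Click 2 (0,4) count=2: revealed 1 new [(0,4)] -> total=10
Click 3 (2,0) count=1: revealed 1 new [(2,0)] -> total=11

Answer: ....#
.....
#.###
..###
..###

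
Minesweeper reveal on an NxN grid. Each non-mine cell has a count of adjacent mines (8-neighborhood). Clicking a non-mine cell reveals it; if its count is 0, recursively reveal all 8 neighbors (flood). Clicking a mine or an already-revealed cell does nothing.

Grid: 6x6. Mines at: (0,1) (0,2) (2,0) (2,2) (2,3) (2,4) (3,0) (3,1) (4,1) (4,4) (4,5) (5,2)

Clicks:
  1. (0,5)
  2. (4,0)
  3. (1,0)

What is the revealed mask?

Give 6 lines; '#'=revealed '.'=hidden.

Click 1 (0,5) count=0: revealed 6 new [(0,3) (0,4) (0,5) (1,3) (1,4) (1,5)] -> total=6
Click 2 (4,0) count=3: revealed 1 new [(4,0)] -> total=7
Click 3 (1,0) count=2: revealed 1 new [(1,0)] -> total=8

Answer: ...###
#..###
......
......
#.....
......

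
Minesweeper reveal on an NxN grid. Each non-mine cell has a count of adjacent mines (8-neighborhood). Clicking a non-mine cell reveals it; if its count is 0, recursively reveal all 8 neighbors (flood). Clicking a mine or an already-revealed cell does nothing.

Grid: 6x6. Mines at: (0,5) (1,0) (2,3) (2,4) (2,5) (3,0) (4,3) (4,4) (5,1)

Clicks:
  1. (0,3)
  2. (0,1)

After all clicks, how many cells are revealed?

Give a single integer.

Answer: 8

Derivation:
Click 1 (0,3) count=0: revealed 8 new [(0,1) (0,2) (0,3) (0,4) (1,1) (1,2) (1,3) (1,4)] -> total=8
Click 2 (0,1) count=1: revealed 0 new [(none)] -> total=8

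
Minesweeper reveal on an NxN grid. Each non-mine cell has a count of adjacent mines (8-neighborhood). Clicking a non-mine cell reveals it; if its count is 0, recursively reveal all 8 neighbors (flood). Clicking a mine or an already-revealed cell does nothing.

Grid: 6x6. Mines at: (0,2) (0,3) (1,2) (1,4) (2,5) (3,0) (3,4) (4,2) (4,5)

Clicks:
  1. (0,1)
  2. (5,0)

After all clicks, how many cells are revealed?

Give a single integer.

Click 1 (0,1) count=2: revealed 1 new [(0,1)] -> total=1
Click 2 (5,0) count=0: revealed 4 new [(4,0) (4,1) (5,0) (5,1)] -> total=5

Answer: 5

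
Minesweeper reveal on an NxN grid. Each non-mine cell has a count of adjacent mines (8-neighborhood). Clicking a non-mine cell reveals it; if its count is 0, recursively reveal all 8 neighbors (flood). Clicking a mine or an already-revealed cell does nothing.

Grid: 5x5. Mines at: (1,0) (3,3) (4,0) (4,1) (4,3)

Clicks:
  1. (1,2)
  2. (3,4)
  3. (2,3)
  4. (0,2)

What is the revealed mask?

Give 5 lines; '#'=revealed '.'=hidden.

Click 1 (1,2) count=0: revealed 12 new [(0,1) (0,2) (0,3) (0,4) (1,1) (1,2) (1,3) (1,4) (2,1) (2,2) (2,3) (2,4)] -> total=12
Click 2 (3,4) count=2: revealed 1 new [(3,4)] -> total=13
Click 3 (2,3) count=1: revealed 0 new [(none)] -> total=13
Click 4 (0,2) count=0: revealed 0 new [(none)] -> total=13

Answer: .####
.####
.####
....#
.....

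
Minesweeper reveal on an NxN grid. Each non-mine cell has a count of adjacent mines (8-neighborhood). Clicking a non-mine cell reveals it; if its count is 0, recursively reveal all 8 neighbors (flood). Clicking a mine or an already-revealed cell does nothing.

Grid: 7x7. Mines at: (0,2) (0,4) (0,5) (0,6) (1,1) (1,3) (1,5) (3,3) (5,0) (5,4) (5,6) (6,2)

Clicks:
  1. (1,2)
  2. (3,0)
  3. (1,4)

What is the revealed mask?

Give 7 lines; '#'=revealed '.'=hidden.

Answer: .......
..#.#..
###....
###....
###....
.......
.......

Derivation:
Click 1 (1,2) count=3: revealed 1 new [(1,2)] -> total=1
Click 2 (3,0) count=0: revealed 9 new [(2,0) (2,1) (2,2) (3,0) (3,1) (3,2) (4,0) (4,1) (4,2)] -> total=10
Click 3 (1,4) count=4: revealed 1 new [(1,4)] -> total=11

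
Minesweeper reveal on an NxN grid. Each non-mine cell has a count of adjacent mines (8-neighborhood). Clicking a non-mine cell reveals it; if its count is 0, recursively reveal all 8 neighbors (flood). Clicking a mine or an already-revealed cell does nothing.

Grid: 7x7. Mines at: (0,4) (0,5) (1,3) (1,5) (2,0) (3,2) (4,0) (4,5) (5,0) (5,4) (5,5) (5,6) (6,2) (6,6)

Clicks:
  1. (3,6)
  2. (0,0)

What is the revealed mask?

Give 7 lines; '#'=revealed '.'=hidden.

Answer: ###....
###....
.......
......#
.......
.......
.......

Derivation:
Click 1 (3,6) count=1: revealed 1 new [(3,6)] -> total=1
Click 2 (0,0) count=0: revealed 6 new [(0,0) (0,1) (0,2) (1,0) (1,1) (1,2)] -> total=7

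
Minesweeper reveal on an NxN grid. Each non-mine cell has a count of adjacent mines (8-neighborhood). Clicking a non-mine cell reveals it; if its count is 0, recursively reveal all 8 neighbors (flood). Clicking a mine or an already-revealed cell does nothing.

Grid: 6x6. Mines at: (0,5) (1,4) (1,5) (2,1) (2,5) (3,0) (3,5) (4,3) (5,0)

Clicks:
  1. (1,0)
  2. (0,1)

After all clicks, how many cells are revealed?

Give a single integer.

Answer: 8

Derivation:
Click 1 (1,0) count=1: revealed 1 new [(1,0)] -> total=1
Click 2 (0,1) count=0: revealed 7 new [(0,0) (0,1) (0,2) (0,3) (1,1) (1,2) (1,3)] -> total=8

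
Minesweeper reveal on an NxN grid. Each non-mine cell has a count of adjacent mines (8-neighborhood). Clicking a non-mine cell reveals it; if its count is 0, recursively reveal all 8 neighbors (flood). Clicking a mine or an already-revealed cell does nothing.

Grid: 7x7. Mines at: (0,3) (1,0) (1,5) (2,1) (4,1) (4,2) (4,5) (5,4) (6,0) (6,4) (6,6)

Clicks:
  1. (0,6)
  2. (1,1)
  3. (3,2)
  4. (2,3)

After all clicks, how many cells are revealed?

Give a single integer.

Answer: 11

Derivation:
Click 1 (0,6) count=1: revealed 1 new [(0,6)] -> total=1
Click 2 (1,1) count=2: revealed 1 new [(1,1)] -> total=2
Click 3 (3,2) count=3: revealed 1 new [(3,2)] -> total=3
Click 4 (2,3) count=0: revealed 8 new [(1,2) (1,3) (1,4) (2,2) (2,3) (2,4) (3,3) (3,4)] -> total=11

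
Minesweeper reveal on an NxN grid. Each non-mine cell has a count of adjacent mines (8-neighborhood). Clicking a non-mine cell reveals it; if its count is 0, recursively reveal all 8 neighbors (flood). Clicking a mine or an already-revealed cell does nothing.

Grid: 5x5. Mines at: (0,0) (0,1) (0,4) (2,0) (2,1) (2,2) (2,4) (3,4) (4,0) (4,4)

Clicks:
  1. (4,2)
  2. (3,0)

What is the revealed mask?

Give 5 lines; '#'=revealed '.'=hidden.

Answer: .....
.....
.....
####.
.###.

Derivation:
Click 1 (4,2) count=0: revealed 6 new [(3,1) (3,2) (3,3) (4,1) (4,2) (4,3)] -> total=6
Click 2 (3,0) count=3: revealed 1 new [(3,0)] -> total=7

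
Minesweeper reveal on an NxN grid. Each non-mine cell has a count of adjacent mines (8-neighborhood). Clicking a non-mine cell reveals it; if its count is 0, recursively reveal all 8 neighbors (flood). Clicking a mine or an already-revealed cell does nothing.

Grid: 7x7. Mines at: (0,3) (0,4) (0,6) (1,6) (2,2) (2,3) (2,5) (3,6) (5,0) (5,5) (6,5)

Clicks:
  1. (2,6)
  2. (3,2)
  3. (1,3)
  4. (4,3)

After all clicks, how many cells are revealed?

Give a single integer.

Click 1 (2,6) count=3: revealed 1 new [(2,6)] -> total=1
Click 2 (3,2) count=2: revealed 1 new [(3,2)] -> total=2
Click 3 (1,3) count=4: revealed 1 new [(1,3)] -> total=3
Click 4 (4,3) count=0: revealed 15 new [(3,1) (3,3) (3,4) (4,1) (4,2) (4,3) (4,4) (5,1) (5,2) (5,3) (5,4) (6,1) (6,2) (6,3) (6,4)] -> total=18

Answer: 18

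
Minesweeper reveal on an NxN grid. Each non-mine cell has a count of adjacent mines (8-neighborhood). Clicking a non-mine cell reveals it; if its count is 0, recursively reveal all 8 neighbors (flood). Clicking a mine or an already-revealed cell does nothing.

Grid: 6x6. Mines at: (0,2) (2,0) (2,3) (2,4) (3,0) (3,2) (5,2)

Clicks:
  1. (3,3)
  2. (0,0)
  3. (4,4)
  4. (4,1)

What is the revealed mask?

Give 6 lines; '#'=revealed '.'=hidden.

Click 1 (3,3) count=3: revealed 1 new [(3,3)] -> total=1
Click 2 (0,0) count=0: revealed 4 new [(0,0) (0,1) (1,0) (1,1)] -> total=5
Click 3 (4,4) count=0: revealed 8 new [(3,4) (3,5) (4,3) (4,4) (4,5) (5,3) (5,4) (5,5)] -> total=13
Click 4 (4,1) count=3: revealed 1 new [(4,1)] -> total=14

Answer: ##....
##....
......
...###
.#.###
...###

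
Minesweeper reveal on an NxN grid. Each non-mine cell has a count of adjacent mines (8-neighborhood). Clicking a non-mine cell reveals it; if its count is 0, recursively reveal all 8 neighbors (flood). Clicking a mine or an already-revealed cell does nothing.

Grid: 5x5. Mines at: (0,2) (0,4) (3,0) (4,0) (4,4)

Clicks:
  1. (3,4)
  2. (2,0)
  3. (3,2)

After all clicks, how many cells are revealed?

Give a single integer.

Click 1 (3,4) count=1: revealed 1 new [(3,4)] -> total=1
Click 2 (2,0) count=1: revealed 1 new [(2,0)] -> total=2
Click 3 (3,2) count=0: revealed 14 new [(1,1) (1,2) (1,3) (1,4) (2,1) (2,2) (2,3) (2,4) (3,1) (3,2) (3,3) (4,1) (4,2) (4,3)] -> total=16

Answer: 16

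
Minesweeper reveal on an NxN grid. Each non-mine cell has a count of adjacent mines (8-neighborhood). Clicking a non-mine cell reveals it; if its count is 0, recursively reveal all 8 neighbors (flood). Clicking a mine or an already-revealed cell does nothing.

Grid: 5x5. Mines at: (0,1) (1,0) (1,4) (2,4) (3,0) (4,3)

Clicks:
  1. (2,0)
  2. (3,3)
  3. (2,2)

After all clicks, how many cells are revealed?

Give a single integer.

Click 1 (2,0) count=2: revealed 1 new [(2,0)] -> total=1
Click 2 (3,3) count=2: revealed 1 new [(3,3)] -> total=2
Click 3 (2,2) count=0: revealed 8 new [(1,1) (1,2) (1,3) (2,1) (2,2) (2,3) (3,1) (3,2)] -> total=10

Answer: 10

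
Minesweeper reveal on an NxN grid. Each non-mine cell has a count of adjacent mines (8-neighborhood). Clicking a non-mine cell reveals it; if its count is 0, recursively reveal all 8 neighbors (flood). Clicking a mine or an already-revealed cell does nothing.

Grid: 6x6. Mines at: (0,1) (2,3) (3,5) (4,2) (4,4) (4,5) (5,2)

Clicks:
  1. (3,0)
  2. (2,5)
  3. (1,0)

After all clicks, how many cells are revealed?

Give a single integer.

Click 1 (3,0) count=0: revealed 13 new [(1,0) (1,1) (1,2) (2,0) (2,1) (2,2) (3,0) (3,1) (3,2) (4,0) (4,1) (5,0) (5,1)] -> total=13
Click 2 (2,5) count=1: revealed 1 new [(2,5)] -> total=14
Click 3 (1,0) count=1: revealed 0 new [(none)] -> total=14

Answer: 14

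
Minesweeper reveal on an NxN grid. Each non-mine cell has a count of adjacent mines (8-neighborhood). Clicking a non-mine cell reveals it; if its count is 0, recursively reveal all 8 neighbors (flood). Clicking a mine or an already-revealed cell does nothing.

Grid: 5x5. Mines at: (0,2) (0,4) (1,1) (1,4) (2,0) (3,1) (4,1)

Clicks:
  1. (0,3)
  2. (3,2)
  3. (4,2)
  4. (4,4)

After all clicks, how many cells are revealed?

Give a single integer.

Click 1 (0,3) count=3: revealed 1 new [(0,3)] -> total=1
Click 2 (3,2) count=2: revealed 1 new [(3,2)] -> total=2
Click 3 (4,2) count=2: revealed 1 new [(4,2)] -> total=3
Click 4 (4,4) count=0: revealed 7 new [(2,2) (2,3) (2,4) (3,3) (3,4) (4,3) (4,4)] -> total=10

Answer: 10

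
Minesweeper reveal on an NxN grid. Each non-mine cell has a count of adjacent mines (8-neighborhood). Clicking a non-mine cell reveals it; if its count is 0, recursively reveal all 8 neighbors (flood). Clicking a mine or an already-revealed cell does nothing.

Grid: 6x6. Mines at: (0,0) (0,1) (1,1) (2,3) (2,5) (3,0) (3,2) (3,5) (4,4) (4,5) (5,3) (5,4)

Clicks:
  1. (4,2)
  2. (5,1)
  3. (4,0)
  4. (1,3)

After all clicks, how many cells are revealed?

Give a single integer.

Click 1 (4,2) count=2: revealed 1 new [(4,2)] -> total=1
Click 2 (5,1) count=0: revealed 5 new [(4,0) (4,1) (5,0) (5,1) (5,2)] -> total=6
Click 3 (4,0) count=1: revealed 0 new [(none)] -> total=6
Click 4 (1,3) count=1: revealed 1 new [(1,3)] -> total=7

Answer: 7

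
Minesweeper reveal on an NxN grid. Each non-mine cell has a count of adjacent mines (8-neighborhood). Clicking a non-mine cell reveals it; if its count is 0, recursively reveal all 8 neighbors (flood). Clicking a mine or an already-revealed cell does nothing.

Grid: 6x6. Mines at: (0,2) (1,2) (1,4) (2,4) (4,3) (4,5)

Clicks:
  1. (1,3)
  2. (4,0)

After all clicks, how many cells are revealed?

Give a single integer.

Answer: 17

Derivation:
Click 1 (1,3) count=4: revealed 1 new [(1,3)] -> total=1
Click 2 (4,0) count=0: revealed 16 new [(0,0) (0,1) (1,0) (1,1) (2,0) (2,1) (2,2) (3,0) (3,1) (3,2) (4,0) (4,1) (4,2) (5,0) (5,1) (5,2)] -> total=17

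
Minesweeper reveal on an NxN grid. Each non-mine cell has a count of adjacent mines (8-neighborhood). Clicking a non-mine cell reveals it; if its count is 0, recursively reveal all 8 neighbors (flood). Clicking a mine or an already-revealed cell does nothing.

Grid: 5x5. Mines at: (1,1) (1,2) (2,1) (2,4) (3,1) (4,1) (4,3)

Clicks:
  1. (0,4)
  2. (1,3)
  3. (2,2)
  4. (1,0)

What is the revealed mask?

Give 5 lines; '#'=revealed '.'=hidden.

Click 1 (0,4) count=0: revealed 4 new [(0,3) (0,4) (1,3) (1,4)] -> total=4
Click 2 (1,3) count=2: revealed 0 new [(none)] -> total=4
Click 3 (2,2) count=4: revealed 1 new [(2,2)] -> total=5
Click 4 (1,0) count=2: revealed 1 new [(1,0)] -> total=6

Answer: ...##
#..##
..#..
.....
.....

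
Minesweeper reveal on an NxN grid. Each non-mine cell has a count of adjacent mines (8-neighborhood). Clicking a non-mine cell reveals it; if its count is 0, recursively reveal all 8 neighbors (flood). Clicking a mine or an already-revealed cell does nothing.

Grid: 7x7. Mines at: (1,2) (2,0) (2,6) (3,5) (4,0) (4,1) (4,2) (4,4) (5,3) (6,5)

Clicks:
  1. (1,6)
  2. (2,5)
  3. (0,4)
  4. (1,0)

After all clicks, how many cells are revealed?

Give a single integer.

Answer: 12

Derivation:
Click 1 (1,6) count=1: revealed 1 new [(1,6)] -> total=1
Click 2 (2,5) count=2: revealed 1 new [(2,5)] -> total=2
Click 3 (0,4) count=0: revealed 9 new [(0,3) (0,4) (0,5) (0,6) (1,3) (1,4) (1,5) (2,3) (2,4)] -> total=11
Click 4 (1,0) count=1: revealed 1 new [(1,0)] -> total=12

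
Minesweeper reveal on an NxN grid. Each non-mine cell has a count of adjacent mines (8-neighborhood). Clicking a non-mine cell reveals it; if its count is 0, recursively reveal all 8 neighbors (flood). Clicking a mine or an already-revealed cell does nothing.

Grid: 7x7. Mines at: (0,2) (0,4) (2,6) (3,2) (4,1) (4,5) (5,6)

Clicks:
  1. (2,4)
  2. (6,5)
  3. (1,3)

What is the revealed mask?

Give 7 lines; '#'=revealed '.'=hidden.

Answer: .......
...###.
...###.
...###.
.......
.......
.....#.

Derivation:
Click 1 (2,4) count=0: revealed 9 new [(1,3) (1,4) (1,5) (2,3) (2,4) (2,5) (3,3) (3,4) (3,5)] -> total=9
Click 2 (6,5) count=1: revealed 1 new [(6,5)] -> total=10
Click 3 (1,3) count=2: revealed 0 new [(none)] -> total=10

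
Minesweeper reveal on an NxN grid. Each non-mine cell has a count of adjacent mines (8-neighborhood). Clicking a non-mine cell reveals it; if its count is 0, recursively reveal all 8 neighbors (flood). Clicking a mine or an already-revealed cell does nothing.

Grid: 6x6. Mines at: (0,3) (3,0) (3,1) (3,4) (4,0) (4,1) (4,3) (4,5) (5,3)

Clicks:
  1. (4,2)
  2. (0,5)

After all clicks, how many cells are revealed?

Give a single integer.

Answer: 7

Derivation:
Click 1 (4,2) count=4: revealed 1 new [(4,2)] -> total=1
Click 2 (0,5) count=0: revealed 6 new [(0,4) (0,5) (1,4) (1,5) (2,4) (2,5)] -> total=7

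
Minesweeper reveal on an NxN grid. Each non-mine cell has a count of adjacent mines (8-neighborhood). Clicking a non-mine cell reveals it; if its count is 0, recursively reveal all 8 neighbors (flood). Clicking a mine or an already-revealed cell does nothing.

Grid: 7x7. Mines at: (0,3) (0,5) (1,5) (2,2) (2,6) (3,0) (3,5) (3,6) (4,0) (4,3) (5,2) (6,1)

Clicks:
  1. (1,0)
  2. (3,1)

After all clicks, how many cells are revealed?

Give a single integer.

Click 1 (1,0) count=0: revealed 8 new [(0,0) (0,1) (0,2) (1,0) (1,1) (1,2) (2,0) (2,1)] -> total=8
Click 2 (3,1) count=3: revealed 1 new [(3,1)] -> total=9

Answer: 9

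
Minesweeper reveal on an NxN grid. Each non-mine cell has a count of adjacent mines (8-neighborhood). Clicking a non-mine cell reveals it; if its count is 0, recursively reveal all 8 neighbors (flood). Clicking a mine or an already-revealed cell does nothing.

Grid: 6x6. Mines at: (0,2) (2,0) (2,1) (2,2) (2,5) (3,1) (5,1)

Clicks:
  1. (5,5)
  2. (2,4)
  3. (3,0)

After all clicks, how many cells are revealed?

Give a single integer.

Click 1 (5,5) count=0: revealed 12 new [(3,2) (3,3) (3,4) (3,5) (4,2) (4,3) (4,4) (4,5) (5,2) (5,3) (5,4) (5,5)] -> total=12
Click 2 (2,4) count=1: revealed 1 new [(2,4)] -> total=13
Click 3 (3,0) count=3: revealed 1 new [(3,0)] -> total=14

Answer: 14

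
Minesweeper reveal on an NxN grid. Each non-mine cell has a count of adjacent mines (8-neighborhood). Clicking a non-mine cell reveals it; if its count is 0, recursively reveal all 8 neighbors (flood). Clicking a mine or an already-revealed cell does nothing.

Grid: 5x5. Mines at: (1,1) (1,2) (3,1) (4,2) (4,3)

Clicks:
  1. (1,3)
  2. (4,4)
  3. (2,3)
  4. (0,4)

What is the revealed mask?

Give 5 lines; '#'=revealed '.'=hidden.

Click 1 (1,3) count=1: revealed 1 new [(1,3)] -> total=1
Click 2 (4,4) count=1: revealed 1 new [(4,4)] -> total=2
Click 3 (2,3) count=1: revealed 1 new [(2,3)] -> total=3
Click 4 (0,4) count=0: revealed 6 new [(0,3) (0,4) (1,4) (2,4) (3,3) (3,4)] -> total=9

Answer: ...##
...##
...##
...##
....#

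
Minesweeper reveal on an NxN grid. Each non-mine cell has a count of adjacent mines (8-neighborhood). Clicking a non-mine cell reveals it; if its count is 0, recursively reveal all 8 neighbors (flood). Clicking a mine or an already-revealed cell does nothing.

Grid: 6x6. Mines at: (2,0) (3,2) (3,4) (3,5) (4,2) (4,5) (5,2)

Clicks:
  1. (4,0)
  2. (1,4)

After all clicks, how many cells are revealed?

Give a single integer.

Answer: 23

Derivation:
Click 1 (4,0) count=0: revealed 6 new [(3,0) (3,1) (4,0) (4,1) (5,0) (5,1)] -> total=6
Click 2 (1,4) count=0: revealed 17 new [(0,0) (0,1) (0,2) (0,3) (0,4) (0,5) (1,0) (1,1) (1,2) (1,3) (1,4) (1,5) (2,1) (2,2) (2,3) (2,4) (2,5)] -> total=23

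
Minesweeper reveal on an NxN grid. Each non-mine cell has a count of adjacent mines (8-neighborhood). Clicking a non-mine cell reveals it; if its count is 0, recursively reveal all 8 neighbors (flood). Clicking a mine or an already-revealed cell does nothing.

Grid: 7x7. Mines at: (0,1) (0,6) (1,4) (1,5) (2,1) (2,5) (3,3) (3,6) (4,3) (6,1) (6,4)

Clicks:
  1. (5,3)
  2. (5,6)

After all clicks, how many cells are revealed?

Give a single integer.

Answer: 7

Derivation:
Click 1 (5,3) count=2: revealed 1 new [(5,3)] -> total=1
Click 2 (5,6) count=0: revealed 6 new [(4,5) (4,6) (5,5) (5,6) (6,5) (6,6)] -> total=7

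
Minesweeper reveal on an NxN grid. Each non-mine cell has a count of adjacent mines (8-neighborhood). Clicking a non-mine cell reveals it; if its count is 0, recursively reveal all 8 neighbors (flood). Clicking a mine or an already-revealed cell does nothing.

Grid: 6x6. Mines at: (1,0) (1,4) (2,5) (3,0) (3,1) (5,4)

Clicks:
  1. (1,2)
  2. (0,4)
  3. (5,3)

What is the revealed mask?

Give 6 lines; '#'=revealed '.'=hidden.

Click 1 (1,2) count=0: revealed 9 new [(0,1) (0,2) (0,3) (1,1) (1,2) (1,3) (2,1) (2,2) (2,3)] -> total=9
Click 2 (0,4) count=1: revealed 1 new [(0,4)] -> total=10
Click 3 (5,3) count=1: revealed 1 new [(5,3)] -> total=11

Answer: .####.
.###..
.###..
......
......
...#..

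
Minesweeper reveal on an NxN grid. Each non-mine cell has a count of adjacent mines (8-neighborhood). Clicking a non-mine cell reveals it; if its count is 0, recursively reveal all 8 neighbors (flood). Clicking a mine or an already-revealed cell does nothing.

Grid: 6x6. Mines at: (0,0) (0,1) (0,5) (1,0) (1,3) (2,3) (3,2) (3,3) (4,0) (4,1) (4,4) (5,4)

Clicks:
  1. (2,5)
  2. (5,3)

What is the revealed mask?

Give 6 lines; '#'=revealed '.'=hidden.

Click 1 (2,5) count=0: revealed 6 new [(1,4) (1,5) (2,4) (2,5) (3,4) (3,5)] -> total=6
Click 2 (5,3) count=2: revealed 1 new [(5,3)] -> total=7

Answer: ......
....##
....##
....##
......
...#..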